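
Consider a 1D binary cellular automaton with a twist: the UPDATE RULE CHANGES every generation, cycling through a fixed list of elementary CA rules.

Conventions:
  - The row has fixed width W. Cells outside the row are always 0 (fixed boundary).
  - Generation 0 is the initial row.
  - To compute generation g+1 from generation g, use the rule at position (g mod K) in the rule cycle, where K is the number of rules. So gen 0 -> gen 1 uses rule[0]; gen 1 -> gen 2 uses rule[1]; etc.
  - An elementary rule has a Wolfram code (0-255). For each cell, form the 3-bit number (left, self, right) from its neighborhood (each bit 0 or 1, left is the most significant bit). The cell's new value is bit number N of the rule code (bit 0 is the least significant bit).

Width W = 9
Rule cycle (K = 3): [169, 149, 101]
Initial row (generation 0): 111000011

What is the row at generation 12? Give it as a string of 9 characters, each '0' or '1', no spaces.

Gen 0: 111000011
Gen 1 (rule 169): 110011010
Gen 2 (rule 149): 001000011
Gen 3 (rule 101): 101011001
Gen 4 (rule 169): 010110000
Gen 5 (rule 149): 010001111
Gen 6 (rule 101): 010100001
Gen 7 (rule 169): 001001100
Gen 8 (rule 149): 101100011
Gen 9 (rule 101): 110101001
Gen 10 (rule 169): 101010000
Gen 11 (rule 149): 101011111
Gen 12 (rule 101): 111100001

Answer: 111100001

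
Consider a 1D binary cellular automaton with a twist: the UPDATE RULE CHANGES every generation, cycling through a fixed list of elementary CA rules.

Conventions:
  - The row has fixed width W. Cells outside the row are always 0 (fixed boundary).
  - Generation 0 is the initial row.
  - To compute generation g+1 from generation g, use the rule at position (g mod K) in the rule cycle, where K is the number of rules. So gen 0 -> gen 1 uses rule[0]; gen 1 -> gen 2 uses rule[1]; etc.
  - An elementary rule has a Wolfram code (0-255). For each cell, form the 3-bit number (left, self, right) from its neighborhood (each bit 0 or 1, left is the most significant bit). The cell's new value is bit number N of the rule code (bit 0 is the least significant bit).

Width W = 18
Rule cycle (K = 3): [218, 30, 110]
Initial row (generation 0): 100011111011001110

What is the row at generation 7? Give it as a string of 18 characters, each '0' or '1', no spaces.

Gen 0: 100011111011001110
Gen 1 (rule 218): 010111111011111111
Gen 2 (rule 30): 110100000010000000
Gen 3 (rule 110): 111100000110000000
Gen 4 (rule 218): 111110001111000000
Gen 5 (rule 30): 100001011000100000
Gen 6 (rule 110): 100011111001100000
Gen 7 (rule 218): 010111111111110000

Answer: 010111111111110000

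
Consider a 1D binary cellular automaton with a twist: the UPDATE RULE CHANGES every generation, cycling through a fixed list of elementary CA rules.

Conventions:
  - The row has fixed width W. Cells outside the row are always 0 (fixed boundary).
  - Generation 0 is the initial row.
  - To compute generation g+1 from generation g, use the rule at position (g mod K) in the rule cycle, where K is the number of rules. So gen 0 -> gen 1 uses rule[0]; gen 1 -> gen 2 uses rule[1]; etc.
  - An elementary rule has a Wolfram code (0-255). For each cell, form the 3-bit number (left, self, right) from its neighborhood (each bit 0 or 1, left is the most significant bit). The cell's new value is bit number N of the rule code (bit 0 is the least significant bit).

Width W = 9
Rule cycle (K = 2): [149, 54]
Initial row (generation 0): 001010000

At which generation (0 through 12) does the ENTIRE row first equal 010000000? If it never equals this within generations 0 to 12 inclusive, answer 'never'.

Gen 0: 001010000
Gen 1 (rule 149): 101011111
Gen 2 (rule 54): 111100000
Gen 3 (rule 149): 011011111
Gen 4 (rule 54): 100100000
Gen 5 (rule 149): 110111111
Gen 6 (rule 54): 001000000
Gen 7 (rule 149): 101111111
Gen 8 (rule 54): 110000000
Gen 9 (rule 149): 001111111
Gen 10 (rule 54): 010000000
Gen 11 (rule 149): 011111111
Gen 12 (rule 54): 100000000

Answer: 10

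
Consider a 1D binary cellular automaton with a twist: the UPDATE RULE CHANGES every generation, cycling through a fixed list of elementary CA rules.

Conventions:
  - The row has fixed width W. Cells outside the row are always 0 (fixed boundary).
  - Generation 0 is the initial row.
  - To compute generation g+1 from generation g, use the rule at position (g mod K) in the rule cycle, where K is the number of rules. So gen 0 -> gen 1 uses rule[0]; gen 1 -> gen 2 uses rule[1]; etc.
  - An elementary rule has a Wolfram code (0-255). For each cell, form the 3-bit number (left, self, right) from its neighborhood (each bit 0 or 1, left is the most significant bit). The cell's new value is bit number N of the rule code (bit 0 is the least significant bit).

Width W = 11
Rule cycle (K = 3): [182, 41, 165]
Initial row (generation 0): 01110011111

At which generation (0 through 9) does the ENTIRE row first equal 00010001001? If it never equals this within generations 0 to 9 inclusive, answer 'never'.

Gen 0: 01110011111
Gen 1 (rule 182): 10101101110
Gen 2 (rule 41): 01011011000
Gen 3 (rule 165): 01100100011
Gen 4 (rule 182): 10011110100
Gen 5 (rule 41): 00010001001
Gen 6 (rule 165): 11010101001
Gen 7 (rule 182): 00111111111
Gen 8 (rule 41): 10100000000
Gen 9 (rule 165): 11101111111

Answer: 5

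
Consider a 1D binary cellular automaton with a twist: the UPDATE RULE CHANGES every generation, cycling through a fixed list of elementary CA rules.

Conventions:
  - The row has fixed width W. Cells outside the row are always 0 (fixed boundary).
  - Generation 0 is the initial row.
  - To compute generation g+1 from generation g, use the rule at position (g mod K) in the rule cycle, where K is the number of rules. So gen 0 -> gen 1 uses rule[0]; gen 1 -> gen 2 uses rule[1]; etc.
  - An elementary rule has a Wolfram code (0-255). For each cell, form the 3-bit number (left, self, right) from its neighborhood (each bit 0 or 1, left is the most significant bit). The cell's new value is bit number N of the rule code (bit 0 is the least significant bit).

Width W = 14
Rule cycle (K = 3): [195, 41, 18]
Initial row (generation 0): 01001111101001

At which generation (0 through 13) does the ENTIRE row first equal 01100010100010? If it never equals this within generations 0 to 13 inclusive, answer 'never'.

Gen 0: 01001111101001
Gen 1 (rule 195): 10010111100010
Gen 2 (rule 41): 00001100001000
Gen 3 (rule 18): 00010010010100
Gen 4 (rule 195): 11100100100001
Gen 5 (rule 41): 10000000001100
Gen 6 (rule 18): 01000000010010
Gen 7 (rule 195): 10011111100100
Gen 8 (rule 41): 00010000000001
Gen 9 (rule 18): 00101000000010
Gen 10 (rule 195): 11000011111100
Gen 11 (rule 41): 10011010000001
Gen 12 (rule 18): 01100001000010
Gen 13 (rule 195): 10101110011100

Answer: never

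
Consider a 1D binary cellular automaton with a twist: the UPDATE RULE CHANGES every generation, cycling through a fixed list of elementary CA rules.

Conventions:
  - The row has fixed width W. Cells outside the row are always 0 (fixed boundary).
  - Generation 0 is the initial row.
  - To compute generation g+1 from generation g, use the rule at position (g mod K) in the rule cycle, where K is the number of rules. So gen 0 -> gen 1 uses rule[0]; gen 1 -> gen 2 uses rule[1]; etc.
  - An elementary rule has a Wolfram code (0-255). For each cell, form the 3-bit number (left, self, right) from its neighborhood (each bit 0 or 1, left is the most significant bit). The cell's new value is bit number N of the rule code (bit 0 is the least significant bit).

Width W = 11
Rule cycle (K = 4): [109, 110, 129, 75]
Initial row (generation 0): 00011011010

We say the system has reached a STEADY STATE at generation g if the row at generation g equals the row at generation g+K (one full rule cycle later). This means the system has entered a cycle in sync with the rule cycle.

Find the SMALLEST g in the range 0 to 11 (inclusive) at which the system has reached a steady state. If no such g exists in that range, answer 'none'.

Gen 0: 00011011010
Gen 1 (rule 109): 11011111110
Gen 2 (rule 110): 11110000010
Gen 3 (rule 129): 01100111000
Gen 4 (rule 75): 11101101011
Gen 5 (rule 109): 10111111111
Gen 6 (rule 110): 11100000001
Gen 7 (rule 129): 01001111100
Gen 8 (rule 75): 10011000101
Gen 9 (rule 109): 10011010111
Gen 10 (rule 110): 10111111101
Gen 11 (rule 129): 00011111000
Gen 12 (rule 75): 11110001011
Gen 13 (rule 109): 10010101111
Gen 14 (rule 110): 10111111001
Gen 15 (rule 129): 00011110000

Answer: none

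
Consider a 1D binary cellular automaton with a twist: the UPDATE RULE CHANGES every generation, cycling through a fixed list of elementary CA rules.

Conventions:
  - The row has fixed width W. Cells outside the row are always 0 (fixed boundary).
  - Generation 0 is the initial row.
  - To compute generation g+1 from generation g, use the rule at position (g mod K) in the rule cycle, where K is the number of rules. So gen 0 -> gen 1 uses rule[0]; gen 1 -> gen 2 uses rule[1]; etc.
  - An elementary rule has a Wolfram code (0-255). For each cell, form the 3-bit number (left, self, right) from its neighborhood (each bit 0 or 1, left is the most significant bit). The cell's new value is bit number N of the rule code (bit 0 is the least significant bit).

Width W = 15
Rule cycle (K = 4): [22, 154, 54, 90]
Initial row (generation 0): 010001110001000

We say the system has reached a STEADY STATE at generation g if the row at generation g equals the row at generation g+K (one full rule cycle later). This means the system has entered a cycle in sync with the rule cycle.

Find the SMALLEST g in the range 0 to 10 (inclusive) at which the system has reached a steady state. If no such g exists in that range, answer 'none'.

Answer: none

Derivation:
Gen 0: 010001110001000
Gen 1 (rule 22): 111010001011100
Gen 2 (rule 154): 110001010011010
Gen 3 (rule 54): 001011111100111
Gen 4 (rule 90): 010010000111101
Gen 5 (rule 22): 111111001000001
Gen 6 (rule 154): 111110110100010
Gen 7 (rule 54): 000001001110111
Gen 8 (rule 90): 000010111010101
Gen 9 (rule 22): 000110000010101
Gen 10 (rule 154): 001101000100000
Gen 11 (rule 54): 010011101110000
Gen 12 (rule 90): 101110101011000
Gen 13 (rule 22): 100000101000100
Gen 14 (rule 154): 010001000101010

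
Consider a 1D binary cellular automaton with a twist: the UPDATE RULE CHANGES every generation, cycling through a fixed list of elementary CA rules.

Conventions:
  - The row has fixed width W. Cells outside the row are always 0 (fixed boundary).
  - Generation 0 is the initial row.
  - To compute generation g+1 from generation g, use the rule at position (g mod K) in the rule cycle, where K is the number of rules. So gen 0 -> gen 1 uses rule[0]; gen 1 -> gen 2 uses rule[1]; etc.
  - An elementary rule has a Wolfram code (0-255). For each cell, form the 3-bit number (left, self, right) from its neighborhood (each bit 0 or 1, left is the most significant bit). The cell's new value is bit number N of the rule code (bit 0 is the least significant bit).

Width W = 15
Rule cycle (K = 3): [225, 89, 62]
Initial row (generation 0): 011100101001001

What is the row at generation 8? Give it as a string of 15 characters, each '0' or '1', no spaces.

Answer: 011010001010100

Derivation:
Gen 0: 011100101001001
Gen 1 (rule 225): 001100010000000
Gen 2 (rule 89): 101111001111111
Gen 3 (rule 62): 111000111000000
Gen 4 (rule 225): 011010011011111
Gen 5 (rule 89): 011001011010001
Gen 6 (rule 62): 110111110111011
Gen 7 (rule 225): 011011111011101
Gen 8 (rule 89): 011010001010100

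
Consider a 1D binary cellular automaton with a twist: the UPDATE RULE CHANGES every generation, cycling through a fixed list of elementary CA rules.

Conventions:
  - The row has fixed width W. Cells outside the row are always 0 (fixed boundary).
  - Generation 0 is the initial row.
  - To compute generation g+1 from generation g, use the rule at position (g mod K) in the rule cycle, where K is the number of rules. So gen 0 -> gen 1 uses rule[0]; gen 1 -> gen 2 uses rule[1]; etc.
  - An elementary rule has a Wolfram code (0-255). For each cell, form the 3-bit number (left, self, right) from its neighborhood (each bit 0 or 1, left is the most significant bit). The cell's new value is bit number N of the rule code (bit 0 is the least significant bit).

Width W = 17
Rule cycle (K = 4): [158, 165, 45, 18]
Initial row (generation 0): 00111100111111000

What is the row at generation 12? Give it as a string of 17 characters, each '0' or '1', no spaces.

Gen 0: 00111100111111000
Gen 1 (rule 158): 01111011111110100
Gen 2 (rule 165): 00110101111101101
Gen 3 (rule 45): 10101111000011011
Gen 4 (rule 18): 00000000100100000
Gen 5 (rule 158): 00000001111110000
Gen 6 (rule 165): 11111100111100111
Gen 7 (rule 45): 10000000100000100
Gen 8 (rule 18): 01000001010001010
Gen 9 (rule 158): 11100011011011011
Gen 10 (rule 165): 01001000100100100
Gen 11 (rule 45): 01001010100100101
Gen 12 (rule 18): 10110000011011000

Answer: 10110000011011000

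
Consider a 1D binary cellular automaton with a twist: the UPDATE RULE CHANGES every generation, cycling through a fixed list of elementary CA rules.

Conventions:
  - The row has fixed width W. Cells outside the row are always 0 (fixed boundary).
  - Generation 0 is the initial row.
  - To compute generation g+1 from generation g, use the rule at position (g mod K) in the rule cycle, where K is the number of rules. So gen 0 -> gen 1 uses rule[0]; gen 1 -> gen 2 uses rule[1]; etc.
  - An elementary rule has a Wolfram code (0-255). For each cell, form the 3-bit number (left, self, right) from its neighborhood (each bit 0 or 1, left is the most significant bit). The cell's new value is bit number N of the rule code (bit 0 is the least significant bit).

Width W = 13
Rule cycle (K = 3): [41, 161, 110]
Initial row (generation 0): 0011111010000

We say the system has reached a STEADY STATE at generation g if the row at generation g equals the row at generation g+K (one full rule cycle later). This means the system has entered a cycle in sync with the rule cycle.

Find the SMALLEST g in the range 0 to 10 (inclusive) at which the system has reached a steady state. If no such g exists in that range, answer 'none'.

Answer: none

Derivation:
Gen 0: 0011111010000
Gen 1 (rule 41): 1010000100111
Gen 2 (rule 161): 0100110000010
Gen 3 (rule 110): 1101110000110
Gen 4 (rule 41): 1011000110100
Gen 5 (rule 161): 0100010001001
Gen 6 (rule 110): 1100110011011
Gen 7 (rule 41): 1000100010110
Gen 8 (rule 161): 0010001001000
Gen 9 (rule 110): 0110011011000
Gen 10 (rule 41): 0100010110011
Gen 11 (rule 161): 0001001000000
Gen 12 (rule 110): 0011011000000
Gen 13 (rule 41): 1010110011111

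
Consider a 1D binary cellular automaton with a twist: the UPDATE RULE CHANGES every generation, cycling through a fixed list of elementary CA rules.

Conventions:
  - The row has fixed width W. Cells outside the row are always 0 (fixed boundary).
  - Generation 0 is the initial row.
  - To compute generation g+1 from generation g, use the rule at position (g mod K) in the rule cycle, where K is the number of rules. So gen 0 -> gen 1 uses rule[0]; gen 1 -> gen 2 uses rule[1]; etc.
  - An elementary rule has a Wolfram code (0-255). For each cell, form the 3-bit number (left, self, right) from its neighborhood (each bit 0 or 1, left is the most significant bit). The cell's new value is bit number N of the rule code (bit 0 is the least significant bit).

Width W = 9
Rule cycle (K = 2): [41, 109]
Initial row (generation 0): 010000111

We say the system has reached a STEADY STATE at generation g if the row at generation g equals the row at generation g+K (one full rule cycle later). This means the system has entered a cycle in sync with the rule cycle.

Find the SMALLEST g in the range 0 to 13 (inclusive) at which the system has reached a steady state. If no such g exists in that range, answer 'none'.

Gen 0: 010000111
Gen 1 (rule 41): 000110100
Gen 2 (rule 109): 110111101
Gen 3 (rule 41): 101100010
Gen 4 (rule 109): 111101010
Gen 5 (rule 41): 100010100
Gen 6 (rule 109): 101011101
Gen 7 (rule 41): 010110010
Gen 8 (rule 109): 011110010
Gen 9 (rule 41): 010000000
Gen 10 (rule 109): 010111111
Gen 11 (rule 41): 001100000
Gen 12 (rule 109): 101101111
Gen 13 (rule 41): 011011000
Gen 14 (rule 109): 011111011
Gen 15 (rule 41): 010000110

Answer: none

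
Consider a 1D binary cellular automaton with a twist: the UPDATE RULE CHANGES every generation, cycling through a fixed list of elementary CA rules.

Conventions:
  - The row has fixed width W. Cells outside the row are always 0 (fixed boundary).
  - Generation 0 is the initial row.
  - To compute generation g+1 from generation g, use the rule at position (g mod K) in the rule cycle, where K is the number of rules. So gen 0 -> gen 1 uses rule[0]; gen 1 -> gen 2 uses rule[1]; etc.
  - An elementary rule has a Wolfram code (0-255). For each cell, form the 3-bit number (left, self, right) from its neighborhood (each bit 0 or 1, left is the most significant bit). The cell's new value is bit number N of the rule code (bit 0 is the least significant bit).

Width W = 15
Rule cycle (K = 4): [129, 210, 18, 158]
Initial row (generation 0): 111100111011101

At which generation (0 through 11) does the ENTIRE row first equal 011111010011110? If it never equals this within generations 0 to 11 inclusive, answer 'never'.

Gen 0: 111100111011101
Gen 1 (rule 129): 011000010001000
Gen 2 (rule 210): 101100101010100
Gen 3 (rule 18): 000011000000010
Gen 4 (rule 158): 000110100000111
Gen 5 (rule 129): 110000001110010
Gen 6 (rule 210): 011000010111101
Gen 7 (rule 18): 100100100000000
Gen 8 (rule 158): 111111110000000
Gen 9 (rule 129): 011111100111111
Gen 10 (rule 210): 101111111011111
Gen 11 (rule 18): 000000000000000

Answer: never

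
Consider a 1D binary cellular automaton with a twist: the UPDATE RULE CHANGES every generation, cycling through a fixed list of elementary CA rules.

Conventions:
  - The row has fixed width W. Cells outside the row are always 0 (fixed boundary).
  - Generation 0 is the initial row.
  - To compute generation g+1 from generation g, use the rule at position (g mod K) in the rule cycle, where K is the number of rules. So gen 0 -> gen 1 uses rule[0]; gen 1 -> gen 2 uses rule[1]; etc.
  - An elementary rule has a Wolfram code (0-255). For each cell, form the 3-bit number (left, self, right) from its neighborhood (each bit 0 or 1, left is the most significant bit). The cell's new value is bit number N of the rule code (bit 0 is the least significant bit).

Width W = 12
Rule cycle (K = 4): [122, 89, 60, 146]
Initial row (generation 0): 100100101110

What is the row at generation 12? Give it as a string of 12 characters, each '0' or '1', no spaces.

Gen 0: 100100101110
Gen 1 (rule 122): 011011011011
Gen 2 (rule 89): 011011011011
Gen 3 (rule 60): 010110110110
Gen 4 (rule 146): 100000000001
Gen 5 (rule 122): 010000000010
Gen 6 (rule 89): 001111111001
Gen 7 (rule 60): 001000000101
Gen 8 (rule 146): 010100001000
Gen 9 (rule 122): 101010010100
Gen 10 (rule 89): 000001000011
Gen 11 (rule 60): 000001100010
Gen 12 (rule 146): 000010010101

Answer: 000010010101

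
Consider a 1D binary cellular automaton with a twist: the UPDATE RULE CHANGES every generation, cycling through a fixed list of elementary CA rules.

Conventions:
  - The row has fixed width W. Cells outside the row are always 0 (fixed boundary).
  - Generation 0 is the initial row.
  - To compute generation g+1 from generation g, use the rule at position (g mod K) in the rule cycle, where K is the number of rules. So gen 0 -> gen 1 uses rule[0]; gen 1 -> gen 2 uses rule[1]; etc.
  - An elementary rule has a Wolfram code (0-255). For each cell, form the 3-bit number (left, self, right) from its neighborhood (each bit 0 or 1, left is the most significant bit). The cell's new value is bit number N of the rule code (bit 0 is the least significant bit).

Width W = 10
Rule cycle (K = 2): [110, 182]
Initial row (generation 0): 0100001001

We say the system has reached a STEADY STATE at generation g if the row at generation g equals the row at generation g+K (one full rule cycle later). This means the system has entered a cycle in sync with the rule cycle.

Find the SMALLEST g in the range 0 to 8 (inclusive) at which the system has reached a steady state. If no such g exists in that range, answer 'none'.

Answer: none

Derivation:
Gen 0: 0100001001
Gen 1 (rule 110): 1100011011
Gen 2 (rule 182): 0010100100
Gen 3 (rule 110): 0111101100
Gen 4 (rule 182): 1011010010
Gen 5 (rule 110): 1111110110
Gen 6 (rule 182): 0111101001
Gen 7 (rule 110): 1100111011
Gen 8 (rule 182): 0011010100
Gen 9 (rule 110): 0111111100
Gen 10 (rule 182): 1011111010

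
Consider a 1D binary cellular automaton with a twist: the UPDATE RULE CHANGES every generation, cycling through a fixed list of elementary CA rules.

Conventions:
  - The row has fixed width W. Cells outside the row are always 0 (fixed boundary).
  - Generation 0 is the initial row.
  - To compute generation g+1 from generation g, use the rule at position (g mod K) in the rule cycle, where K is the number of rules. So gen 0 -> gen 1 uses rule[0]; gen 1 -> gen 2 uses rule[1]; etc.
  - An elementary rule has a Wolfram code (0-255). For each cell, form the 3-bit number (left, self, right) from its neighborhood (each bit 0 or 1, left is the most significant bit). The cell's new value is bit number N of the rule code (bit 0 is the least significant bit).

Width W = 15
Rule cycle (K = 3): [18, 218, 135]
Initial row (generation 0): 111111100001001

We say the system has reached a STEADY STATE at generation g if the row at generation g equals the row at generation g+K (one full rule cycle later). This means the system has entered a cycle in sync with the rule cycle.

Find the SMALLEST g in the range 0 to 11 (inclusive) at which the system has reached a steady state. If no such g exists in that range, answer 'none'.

Gen 0: 111111100001001
Gen 1 (rule 18): 000000010010110
Gen 2 (rule 218): 000000101100111
Gen 3 (rule 135): 111111100001010
Gen 4 (rule 18): 000000010010001
Gen 5 (rule 218): 000000101101010
Gen 6 (rule 135): 111111100001010
Gen 7 (rule 18): 000000010010001
Gen 8 (rule 218): 000000101101010
Gen 9 (rule 135): 111111100001010
Gen 10 (rule 18): 000000010010001
Gen 11 (rule 218): 000000101101010
Gen 12 (rule 135): 111111100001010
Gen 13 (rule 18): 000000010010001
Gen 14 (rule 218): 000000101101010

Answer: 3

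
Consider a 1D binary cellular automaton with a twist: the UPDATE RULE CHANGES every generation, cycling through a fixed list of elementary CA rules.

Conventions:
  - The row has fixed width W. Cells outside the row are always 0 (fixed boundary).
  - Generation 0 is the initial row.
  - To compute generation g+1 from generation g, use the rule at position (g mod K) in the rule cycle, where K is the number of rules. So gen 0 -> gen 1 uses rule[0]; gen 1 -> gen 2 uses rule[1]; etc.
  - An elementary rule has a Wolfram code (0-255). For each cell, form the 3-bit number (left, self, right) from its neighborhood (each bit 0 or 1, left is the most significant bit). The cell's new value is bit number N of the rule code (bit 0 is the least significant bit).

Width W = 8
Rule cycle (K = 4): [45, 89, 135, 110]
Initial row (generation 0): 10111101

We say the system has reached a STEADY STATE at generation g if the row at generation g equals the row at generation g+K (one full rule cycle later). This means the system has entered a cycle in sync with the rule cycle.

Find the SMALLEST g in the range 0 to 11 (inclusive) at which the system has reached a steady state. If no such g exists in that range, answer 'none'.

Gen 0: 10111101
Gen 1 (rule 45): 11100011
Gen 2 (rule 89): 10111011
Gen 3 (rule 135): 10010000
Gen 4 (rule 110): 10110000
Gen 5 (rule 45): 11100111
Gen 6 (rule 89): 10110101
Gen 7 (rule 135): 10000101
Gen 8 (rule 110): 10001111
Gen 9 (rule 45): 10101000
Gen 10 (rule 89): 00000111
Gen 11 (rule 135): 11111010
Gen 12 (rule 110): 10001110
Gen 13 (rule 45): 10101000
Gen 14 (rule 89): 00000111
Gen 15 (rule 135): 11111010

Answer: 9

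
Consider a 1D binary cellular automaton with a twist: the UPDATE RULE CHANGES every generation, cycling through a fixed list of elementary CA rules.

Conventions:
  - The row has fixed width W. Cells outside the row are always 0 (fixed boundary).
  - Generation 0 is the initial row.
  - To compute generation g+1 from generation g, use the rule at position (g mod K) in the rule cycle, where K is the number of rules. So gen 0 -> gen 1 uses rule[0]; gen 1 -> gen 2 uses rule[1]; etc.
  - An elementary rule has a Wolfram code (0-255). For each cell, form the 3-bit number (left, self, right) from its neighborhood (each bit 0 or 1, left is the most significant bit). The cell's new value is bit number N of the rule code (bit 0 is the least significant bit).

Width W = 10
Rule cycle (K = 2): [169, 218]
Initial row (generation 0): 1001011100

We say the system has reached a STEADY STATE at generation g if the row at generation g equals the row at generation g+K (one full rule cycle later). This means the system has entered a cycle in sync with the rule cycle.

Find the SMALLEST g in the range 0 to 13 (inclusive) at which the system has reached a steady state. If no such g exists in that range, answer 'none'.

Answer: 5

Derivation:
Gen 0: 1001011100
Gen 1 (rule 169): 0000111001
Gen 2 (rule 218): 0001111110
Gen 3 (rule 169): 1101111100
Gen 4 (rule 218): 1101111110
Gen 5 (rule 169): 1011111100
Gen 6 (rule 218): 0011111110
Gen 7 (rule 169): 1011111100
Gen 8 (rule 218): 0011111110
Gen 9 (rule 169): 1011111100
Gen 10 (rule 218): 0011111110
Gen 11 (rule 169): 1011111100
Gen 12 (rule 218): 0011111110
Gen 13 (rule 169): 1011111100
Gen 14 (rule 218): 0011111110
Gen 15 (rule 169): 1011111100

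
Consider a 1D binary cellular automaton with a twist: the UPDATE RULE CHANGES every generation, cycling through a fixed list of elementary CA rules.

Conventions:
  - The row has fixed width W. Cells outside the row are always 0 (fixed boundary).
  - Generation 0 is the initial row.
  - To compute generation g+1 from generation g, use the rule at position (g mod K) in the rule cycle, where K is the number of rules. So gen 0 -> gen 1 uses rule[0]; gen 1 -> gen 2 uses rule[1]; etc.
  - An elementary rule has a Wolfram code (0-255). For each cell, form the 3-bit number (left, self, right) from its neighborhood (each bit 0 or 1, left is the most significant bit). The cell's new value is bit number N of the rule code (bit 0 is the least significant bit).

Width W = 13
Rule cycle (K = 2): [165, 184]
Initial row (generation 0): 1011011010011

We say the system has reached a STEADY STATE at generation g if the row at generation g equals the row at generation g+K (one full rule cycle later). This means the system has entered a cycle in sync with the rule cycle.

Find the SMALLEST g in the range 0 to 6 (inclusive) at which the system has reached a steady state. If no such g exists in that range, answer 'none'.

Answer: none

Derivation:
Gen 0: 1011011010011
Gen 1 (rule 165): 1100100110000
Gen 2 (rule 184): 1010010101000
Gen 3 (rule 165): 1110011111011
Gen 4 (rule 184): 1101011110110
Gen 5 (rule 165): 0011101101000
Gen 6 (rule 184): 0011011010100
Gen 7 (rule 165): 1000100111101
Gen 8 (rule 184): 0100010111010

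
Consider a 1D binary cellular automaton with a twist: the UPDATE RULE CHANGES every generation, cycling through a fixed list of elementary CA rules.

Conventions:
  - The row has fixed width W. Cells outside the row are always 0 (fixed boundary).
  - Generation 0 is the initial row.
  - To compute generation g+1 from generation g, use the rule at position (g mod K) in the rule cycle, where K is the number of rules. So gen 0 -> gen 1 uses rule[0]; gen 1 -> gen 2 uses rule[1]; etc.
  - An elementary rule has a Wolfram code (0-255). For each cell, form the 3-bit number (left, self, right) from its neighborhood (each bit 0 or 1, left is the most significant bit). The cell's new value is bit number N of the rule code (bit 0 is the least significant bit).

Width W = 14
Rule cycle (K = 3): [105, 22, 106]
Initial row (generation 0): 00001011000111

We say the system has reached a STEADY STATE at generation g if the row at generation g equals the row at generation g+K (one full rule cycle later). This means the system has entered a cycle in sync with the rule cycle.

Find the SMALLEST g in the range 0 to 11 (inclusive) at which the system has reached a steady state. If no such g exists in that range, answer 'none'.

Gen 0: 00001011000111
Gen 1 (rule 105): 11100111010101
Gen 2 (rule 22): 00011000010101
Gen 3 (rule 106): 00111000101010
Gen 4 (rule 105): 10101010010100
Gen 5 (rule 22): 10101011110110
Gen 6 (rule 106): 01010110011110
Gen 7 (rule 105): 00101110010010
Gen 8 (rule 22): 01100001111111
Gen 9 (rule 106): 11100011000001
Gen 10 (rule 105): 10101011011100
Gen 11 (rule 22): 10101000000010
Gen 12 (rule 106): 01010000000100
Gen 13 (rule 105): 00100111110001
Gen 14 (rule 22): 01111000001011

Answer: none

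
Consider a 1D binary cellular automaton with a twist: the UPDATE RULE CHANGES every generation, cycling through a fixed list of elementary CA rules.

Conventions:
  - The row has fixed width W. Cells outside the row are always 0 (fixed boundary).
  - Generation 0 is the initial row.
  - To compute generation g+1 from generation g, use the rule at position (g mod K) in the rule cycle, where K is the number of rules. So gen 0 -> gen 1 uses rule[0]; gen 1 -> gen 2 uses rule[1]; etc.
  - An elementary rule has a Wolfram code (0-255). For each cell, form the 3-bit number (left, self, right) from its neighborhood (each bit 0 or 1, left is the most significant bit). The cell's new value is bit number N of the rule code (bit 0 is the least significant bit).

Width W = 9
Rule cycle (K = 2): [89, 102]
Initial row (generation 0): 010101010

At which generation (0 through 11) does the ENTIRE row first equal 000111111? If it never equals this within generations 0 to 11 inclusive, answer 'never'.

Gen 0: 010101010
Gen 1 (rule 89): 000000001
Gen 2 (rule 102): 000000011
Gen 3 (rule 89): 111111011
Gen 4 (rule 102): 000001101
Gen 5 (rule 89): 111101100
Gen 6 (rule 102): 000110100
Gen 7 (rule 89): 110110011
Gen 8 (rule 102): 011010101
Gen 9 (rule 89): 011000000
Gen 10 (rule 102): 101000000
Gen 11 (rule 89): 000111111

Answer: 11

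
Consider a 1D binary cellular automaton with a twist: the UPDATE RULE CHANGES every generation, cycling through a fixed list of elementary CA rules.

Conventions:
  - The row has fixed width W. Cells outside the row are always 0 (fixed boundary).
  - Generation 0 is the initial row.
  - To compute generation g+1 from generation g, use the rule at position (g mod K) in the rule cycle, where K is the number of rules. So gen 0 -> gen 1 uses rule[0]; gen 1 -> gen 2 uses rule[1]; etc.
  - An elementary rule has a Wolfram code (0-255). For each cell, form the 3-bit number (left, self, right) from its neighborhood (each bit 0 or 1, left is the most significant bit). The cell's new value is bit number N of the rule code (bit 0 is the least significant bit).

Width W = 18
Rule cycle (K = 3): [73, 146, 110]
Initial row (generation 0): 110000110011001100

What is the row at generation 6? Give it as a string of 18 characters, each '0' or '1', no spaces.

Answer: 110010000000000110

Derivation:
Gen 0: 110000110011001100
Gen 1 (rule 73): 110110110011001101
Gen 2 (rule 146): 000000001100110000
Gen 3 (rule 110): 000000011101110000
Gen 4 (rule 73): 111111010101010111
Gen 5 (rule 146): 011110000000000010
Gen 6 (rule 110): 110010000000000110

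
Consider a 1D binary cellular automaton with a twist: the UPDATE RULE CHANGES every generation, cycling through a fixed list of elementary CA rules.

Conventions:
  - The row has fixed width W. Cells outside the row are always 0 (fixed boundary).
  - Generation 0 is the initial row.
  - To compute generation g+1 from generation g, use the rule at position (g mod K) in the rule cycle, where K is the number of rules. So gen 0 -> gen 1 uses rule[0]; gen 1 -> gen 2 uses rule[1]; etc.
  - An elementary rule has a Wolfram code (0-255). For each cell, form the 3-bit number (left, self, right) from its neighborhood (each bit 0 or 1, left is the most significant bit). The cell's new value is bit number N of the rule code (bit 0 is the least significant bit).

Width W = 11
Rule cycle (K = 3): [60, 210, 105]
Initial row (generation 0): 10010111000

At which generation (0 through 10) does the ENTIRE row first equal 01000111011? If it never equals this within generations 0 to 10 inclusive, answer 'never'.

Answer: never

Derivation:
Gen 0: 10010111000
Gen 1 (rule 60): 11011100100
Gen 2 (rule 210): 01001111010
Gen 3 (rule 105): 00001001100
Gen 4 (rule 60): 00001101010
Gen 5 (rule 210): 00010100001
Gen 6 (rule 105): 11001001100
Gen 7 (rule 60): 10101101010
Gen 8 (rule 210): 00000100001
Gen 9 (rule 105): 11110001100
Gen 10 (rule 60): 10001001010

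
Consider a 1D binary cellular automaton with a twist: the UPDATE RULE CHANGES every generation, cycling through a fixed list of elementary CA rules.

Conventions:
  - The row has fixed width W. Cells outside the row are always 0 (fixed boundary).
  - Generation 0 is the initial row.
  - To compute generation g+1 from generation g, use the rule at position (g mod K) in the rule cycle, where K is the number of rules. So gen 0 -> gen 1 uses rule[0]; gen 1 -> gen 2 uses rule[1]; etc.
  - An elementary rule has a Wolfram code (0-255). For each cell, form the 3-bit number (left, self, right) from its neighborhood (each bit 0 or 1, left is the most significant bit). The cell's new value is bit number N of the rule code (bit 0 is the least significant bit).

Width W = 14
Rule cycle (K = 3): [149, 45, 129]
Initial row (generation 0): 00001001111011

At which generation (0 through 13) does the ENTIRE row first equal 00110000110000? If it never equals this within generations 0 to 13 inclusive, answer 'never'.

Answer: 6

Derivation:
Gen 0: 00001001111011
Gen 1 (rule 149): 11101100110000
Gen 2 (rule 45): 10011000100111
Gen 3 (rule 129): 00000010000010
Gen 4 (rule 149): 11111011111011
Gen 5 (rule 45): 10000110000110
Gen 6 (rule 129): 00110000110000
Gen 7 (rule 149): 10001110001111
Gen 8 (rule 45): 10101000101000
Gen 9 (rule 129): 00000010000011
Gen 10 (rule 149): 11111011111000
Gen 11 (rule 45): 10000110000011
Gen 12 (rule 129): 00110000111000
Gen 13 (rule 149): 10001110010111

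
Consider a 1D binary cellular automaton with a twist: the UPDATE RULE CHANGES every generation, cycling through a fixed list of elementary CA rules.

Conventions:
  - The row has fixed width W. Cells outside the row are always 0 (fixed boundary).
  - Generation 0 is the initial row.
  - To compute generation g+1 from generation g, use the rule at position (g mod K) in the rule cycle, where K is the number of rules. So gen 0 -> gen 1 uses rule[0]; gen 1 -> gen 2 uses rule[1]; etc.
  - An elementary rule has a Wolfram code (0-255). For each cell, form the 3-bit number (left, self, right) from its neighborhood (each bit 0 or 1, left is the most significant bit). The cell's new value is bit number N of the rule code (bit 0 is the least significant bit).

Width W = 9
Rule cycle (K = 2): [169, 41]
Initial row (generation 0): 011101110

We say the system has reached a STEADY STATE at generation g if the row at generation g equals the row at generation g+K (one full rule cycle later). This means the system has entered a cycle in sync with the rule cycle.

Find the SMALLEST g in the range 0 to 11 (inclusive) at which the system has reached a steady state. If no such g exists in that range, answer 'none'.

Gen 0: 011101110
Gen 1 (rule 169): 011011100
Gen 2 (rule 41): 010110001
Gen 3 (rule 169): 001100100
Gen 4 (rule 41): 101000001
Gen 5 (rule 169): 010011100
Gen 6 (rule 41): 000010001
Gen 7 (rule 169): 111000100
Gen 8 (rule 41): 100010001
Gen 9 (rule 169): 001000100
Gen 10 (rule 41): 100010001
Gen 11 (rule 169): 001000100
Gen 12 (rule 41): 100010001
Gen 13 (rule 169): 001000100

Answer: 8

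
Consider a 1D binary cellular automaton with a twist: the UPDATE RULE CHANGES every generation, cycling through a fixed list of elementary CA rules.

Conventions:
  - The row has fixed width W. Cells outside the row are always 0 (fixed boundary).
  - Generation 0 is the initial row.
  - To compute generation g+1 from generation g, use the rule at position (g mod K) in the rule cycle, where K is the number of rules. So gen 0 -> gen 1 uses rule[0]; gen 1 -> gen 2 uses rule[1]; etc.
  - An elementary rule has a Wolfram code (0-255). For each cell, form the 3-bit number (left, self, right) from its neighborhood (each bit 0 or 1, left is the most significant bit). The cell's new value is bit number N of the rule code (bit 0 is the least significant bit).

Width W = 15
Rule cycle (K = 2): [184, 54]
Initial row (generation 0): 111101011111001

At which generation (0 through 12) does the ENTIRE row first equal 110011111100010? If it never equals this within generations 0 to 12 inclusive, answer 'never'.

Gen 0: 111101011111001
Gen 1 (rule 184): 111010111110100
Gen 2 (rule 54): 000111000001110
Gen 3 (rule 184): 000110100001101
Gen 4 (rule 54): 001001110010011
Gen 5 (rule 184): 000101101001010
Gen 6 (rule 54): 001110011111111
Gen 7 (rule 184): 001101011111110
Gen 8 (rule 54): 010011100000001
Gen 9 (rule 184): 001011010000000
Gen 10 (rule 54): 011100111000000
Gen 11 (rule 184): 011010110100000
Gen 12 (rule 54): 100111001110000

Answer: never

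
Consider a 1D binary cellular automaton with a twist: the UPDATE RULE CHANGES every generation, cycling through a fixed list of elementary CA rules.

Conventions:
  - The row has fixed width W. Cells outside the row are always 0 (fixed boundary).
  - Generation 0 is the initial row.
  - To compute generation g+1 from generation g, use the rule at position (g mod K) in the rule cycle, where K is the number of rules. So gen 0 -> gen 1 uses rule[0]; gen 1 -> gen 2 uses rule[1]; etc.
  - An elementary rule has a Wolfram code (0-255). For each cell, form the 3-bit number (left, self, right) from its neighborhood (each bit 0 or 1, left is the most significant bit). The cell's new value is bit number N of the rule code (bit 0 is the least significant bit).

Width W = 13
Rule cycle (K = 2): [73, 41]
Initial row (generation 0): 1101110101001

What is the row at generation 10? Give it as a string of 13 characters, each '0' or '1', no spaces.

Gen 0: 1101110101001
Gen 1 (rule 73): 1101010000000
Gen 2 (rule 41): 1010100111111
Gen 3 (rule 73): 0000000100001
Gen 4 (rule 41): 1111110001100
Gen 5 (rule 73): 1000010101101
Gen 6 (rule 41): 0011001011010
Gen 7 (rule 73): 1011000011000
Gen 8 (rule 41): 0110011010011
Gen 9 (rule 73): 0110011000011
Gen 10 (rule 41): 0100010011010

Answer: 0100010011010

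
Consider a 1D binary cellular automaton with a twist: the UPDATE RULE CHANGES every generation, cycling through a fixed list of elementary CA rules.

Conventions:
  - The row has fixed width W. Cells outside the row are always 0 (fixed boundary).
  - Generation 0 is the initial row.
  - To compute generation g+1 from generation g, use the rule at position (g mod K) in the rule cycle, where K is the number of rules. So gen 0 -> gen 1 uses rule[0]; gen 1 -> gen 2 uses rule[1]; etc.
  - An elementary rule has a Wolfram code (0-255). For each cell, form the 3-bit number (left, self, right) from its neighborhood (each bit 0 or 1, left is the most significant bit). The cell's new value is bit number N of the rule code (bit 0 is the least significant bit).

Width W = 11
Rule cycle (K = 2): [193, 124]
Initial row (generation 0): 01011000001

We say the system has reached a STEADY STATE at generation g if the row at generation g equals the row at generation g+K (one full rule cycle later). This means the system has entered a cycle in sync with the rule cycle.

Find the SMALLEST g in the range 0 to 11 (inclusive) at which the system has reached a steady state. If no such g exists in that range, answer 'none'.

Gen 0: 01011000001
Gen 1 (rule 193): 00001011100
Gen 2 (rule 124): 00001110110
Gen 3 (rule 193): 11100110010
Gen 4 (rule 124): 10110111011
Gen 5 (rule 193): 00010011001
Gen 6 (rule 124): 00011011101
Gen 7 (rule 193): 11001001100
Gen 8 (rule 124): 11101101110
Gen 9 (rule 193): 01100100110
Gen 10 (rule 124): 01110110111
Gen 11 (rule 193): 00110010011
Gen 12 (rule 124): 00111011011
Gen 13 (rule 193): 10011001001

Answer: none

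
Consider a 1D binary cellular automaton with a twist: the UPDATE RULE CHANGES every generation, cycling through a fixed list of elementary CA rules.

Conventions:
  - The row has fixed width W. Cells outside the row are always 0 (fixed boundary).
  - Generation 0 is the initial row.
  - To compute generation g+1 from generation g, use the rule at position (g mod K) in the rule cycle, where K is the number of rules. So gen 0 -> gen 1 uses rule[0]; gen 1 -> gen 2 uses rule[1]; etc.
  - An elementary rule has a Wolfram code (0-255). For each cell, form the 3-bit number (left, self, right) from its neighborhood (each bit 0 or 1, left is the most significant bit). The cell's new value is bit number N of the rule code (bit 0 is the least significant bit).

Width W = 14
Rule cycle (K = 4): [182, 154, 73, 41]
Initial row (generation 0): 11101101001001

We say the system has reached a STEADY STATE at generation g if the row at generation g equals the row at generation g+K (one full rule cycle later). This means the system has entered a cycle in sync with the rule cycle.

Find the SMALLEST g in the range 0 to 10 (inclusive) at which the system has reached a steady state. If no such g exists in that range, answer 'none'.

Gen 0: 11101101001001
Gen 1 (rule 182): 01010011111111
Gen 2 (rule 154): 10001111111110
Gen 3 (rule 73): 00101000000010
Gen 4 (rule 41): 10010011111000
Gen 5 (rule 182): 11111101110100
Gen 6 (rule 154): 11111001100010
Gen 7 (rule 73): 10001001101000
Gen 8 (rule 41): 00100001010011
Gen 9 (rule 182): 01110011111100
Gen 10 (rule 154): 11101111111010
Gen 11 (rule 73): 10101000001000
Gen 12 (rule 41): 01010011100011
Gen 13 (rule 182): 11111101010100
Gen 14 (rule 154): 11111000000010

Answer: none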